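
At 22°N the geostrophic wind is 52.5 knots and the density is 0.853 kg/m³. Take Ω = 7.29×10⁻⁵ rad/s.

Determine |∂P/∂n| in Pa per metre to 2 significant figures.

Coriolis parameter at 22°N:
f = 2Ω sin φ = 2 × 7.29×10⁻⁵ × sin 22° = 5.46×10⁻⁵ s⁻¹
Wind speed in SI: 52.5 knots = 27.0 m/s
Geostrophic balance rearranged: |∂P/∂n| = f ρ V_g
|∂P/∂n| = 5.46×10⁻⁵ × 0.853 × 27.0 = 1.26×10⁻³ Pa/m

1.3×10⁻³ Pa/m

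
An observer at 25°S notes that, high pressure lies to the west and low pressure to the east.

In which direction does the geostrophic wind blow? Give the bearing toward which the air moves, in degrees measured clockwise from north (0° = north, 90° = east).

The pressure-gradient force points toward the east (bearing 090°).
Geostrophic balance: in the Southern Hemisphere the Coriolis force deflects motion to the left, so the geostrophic wind blows 90° to the left of the pressure-gradient force (low pressure on the right).
Rotating 090° by 90° counterclockwise gives 000° — the wind blows toward the north.

000°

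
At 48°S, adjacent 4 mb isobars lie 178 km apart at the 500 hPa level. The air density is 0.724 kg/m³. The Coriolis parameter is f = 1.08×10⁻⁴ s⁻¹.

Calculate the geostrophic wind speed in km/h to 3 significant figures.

Pressure gradient: |∂P/∂n| = 400 Pa / 178000 m = 2.25×10⁻³ Pa/m
Geostrophic balance (pressure-gradient force = Coriolis force):
V_g = (1/(fρ)) |∂P/∂n| = 2.25×10⁻³ / (1.08×10⁻⁴ × 0.724) = 28.7 m/s
Converting: 28.7 m/s × 3.6 = 103 km/h

103 km/h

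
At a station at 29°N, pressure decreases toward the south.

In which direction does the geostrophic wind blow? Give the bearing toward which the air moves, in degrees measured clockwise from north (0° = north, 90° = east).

270°

The pressure-gradient force points toward the south (bearing 180°).
Geostrophic balance: in the Northern Hemisphere the Coriolis force deflects motion to the right, so the geostrophic wind blows 90° to the right of the pressure-gradient force (low pressure on the left).
Rotating 180° by 90° clockwise gives 270° — the wind blows toward the west.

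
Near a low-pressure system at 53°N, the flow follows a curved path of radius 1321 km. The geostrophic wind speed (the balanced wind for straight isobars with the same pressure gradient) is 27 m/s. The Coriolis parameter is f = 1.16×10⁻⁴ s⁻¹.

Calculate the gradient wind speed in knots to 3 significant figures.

Around a low, centrifugal force acts outward with Coriolis, so pressure-gradient force balances both:
(1/ρ)|∂P/∂n| = fV + V²/R  →  V² + fR·V − fR·V_g = 0
With fR = 1.16×10⁻⁴ × 1321×10³ m = 153 m/s:
V = [−fR + √((fR)² + 4 fR V_g)]/2 = [−153 + √(153² + 4×153×27)]/2 = 23.4 m/s
Subgeostrophic (V < V_g = 27 m/s), as expected around a low.
Converting: 23.4 m/s × 1.944 = 45.5 knots

45.5 knots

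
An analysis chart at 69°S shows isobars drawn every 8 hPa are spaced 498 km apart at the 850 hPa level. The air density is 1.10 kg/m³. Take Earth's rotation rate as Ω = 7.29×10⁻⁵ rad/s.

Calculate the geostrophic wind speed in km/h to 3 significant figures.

38.6 km/h

Coriolis parameter at 69°S:
f = 2Ω sin φ = 2 × 7.29×10⁻⁵ × sin 69° = 1.36×10⁻⁴ s⁻¹
Pressure gradient: |∂P/∂n| = 800 Pa / 498000 m = 1.61×10⁻³ Pa/m
Geostrophic balance (pressure-gradient force = Coriolis force):
V_g = (1/(fρ)) |∂P/∂n| = 1.61×10⁻³ / (1.36×10⁻⁴ × 1.10) = 10.7 m/s
Converting: 10.7 m/s × 3.6 = 38.6 km/h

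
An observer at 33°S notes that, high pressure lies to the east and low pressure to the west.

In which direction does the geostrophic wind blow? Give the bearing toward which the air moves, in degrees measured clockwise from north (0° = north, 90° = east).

The pressure-gradient force points toward the west (bearing 270°).
Geostrophic balance: in the Southern Hemisphere the Coriolis force deflects motion to the left, so the geostrophic wind blows 90° to the left of the pressure-gradient force (low pressure on the right).
Rotating 270° by 90° counterclockwise gives 180° — the wind blows toward the south.

180°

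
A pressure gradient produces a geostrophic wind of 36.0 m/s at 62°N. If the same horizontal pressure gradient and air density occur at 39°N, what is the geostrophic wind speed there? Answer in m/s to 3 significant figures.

50.5 m/s

With the same pressure gradient and density, V_g ∝ 1/f ∝ 1/sin φ.
V₂ = V₁ · sin φ₁ / sin φ₂ = 36.0 × sin 62° / sin 39°
V₂ = 36.0 × 0.8829/0.6293 = 50.5 m/s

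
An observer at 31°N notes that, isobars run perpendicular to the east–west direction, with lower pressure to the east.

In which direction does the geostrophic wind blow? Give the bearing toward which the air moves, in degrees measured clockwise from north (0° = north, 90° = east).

180°

The pressure-gradient force points toward the east (bearing 090°).
Geostrophic balance: in the Northern Hemisphere the Coriolis force deflects motion to the right, so the geostrophic wind blows 90° to the right of the pressure-gradient force (low pressure on the left).
Rotating 090° by 90° clockwise gives 180° — the wind blows toward the south.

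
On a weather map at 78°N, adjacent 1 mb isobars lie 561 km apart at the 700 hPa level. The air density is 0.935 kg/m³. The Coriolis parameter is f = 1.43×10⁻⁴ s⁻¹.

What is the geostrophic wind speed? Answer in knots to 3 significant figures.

2.59 knots

Pressure gradient: |∂P/∂n| = 100 Pa / 561000 m = 1.78×10⁻⁴ Pa/m
Geostrophic balance (pressure-gradient force = Coriolis force):
V_g = (1/(fρ)) |∂P/∂n| = 1.78×10⁻⁴ / (1.43×10⁻⁴ × 0.935) = 1.33 m/s
Converting: 1.33 m/s × 1.944 = 2.59 knots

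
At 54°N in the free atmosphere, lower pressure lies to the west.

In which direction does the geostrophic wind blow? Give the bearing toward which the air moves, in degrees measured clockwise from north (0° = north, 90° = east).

The pressure-gradient force points toward the west (bearing 270°).
Geostrophic balance: in the Northern Hemisphere the Coriolis force deflects motion to the right, so the geostrophic wind blows 90° to the right of the pressure-gradient force (low pressure on the left).
Rotating 270° by 90° clockwise gives 000° — the wind blows toward the north.

000°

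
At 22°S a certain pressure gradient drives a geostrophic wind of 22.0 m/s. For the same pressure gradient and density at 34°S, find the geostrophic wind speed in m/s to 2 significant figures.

With the same pressure gradient and density, V_g ∝ 1/f ∝ 1/sin φ.
V₂ = V₁ · sin φ₁ / sin φ₂ = 22.0 × sin 22° / sin 34°
V₂ = 22.0 × 0.3746/0.5592 = 15 m/s

15 m/s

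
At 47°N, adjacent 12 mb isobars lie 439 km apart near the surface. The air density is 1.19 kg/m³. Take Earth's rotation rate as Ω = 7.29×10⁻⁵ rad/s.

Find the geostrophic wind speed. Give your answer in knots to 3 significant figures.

41.9 knots

Coriolis parameter at 47°N:
f = 2Ω sin φ = 2 × 7.29×10⁻⁵ × sin 47° = 1.07×10⁻⁴ s⁻¹
Pressure gradient: |∂P/∂n| = 1200 Pa / 439000 m = 2.73×10⁻³ Pa/m
Geostrophic balance (pressure-gradient force = Coriolis force):
V_g = (1/(fρ)) |∂P/∂n| = 2.73×10⁻³ / (1.07×10⁻⁴ × 1.19) = 21.5 m/s
Converting: 21.5 m/s × 1.944 = 41.9 knots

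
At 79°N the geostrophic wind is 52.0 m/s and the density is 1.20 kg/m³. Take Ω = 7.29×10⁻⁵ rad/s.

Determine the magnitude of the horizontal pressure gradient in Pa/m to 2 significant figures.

8.9×10⁻³ Pa/m

Coriolis parameter at 79°N:
f = 2Ω sin φ = 2 × 7.29×10⁻⁵ × sin 79° = 1.43×10⁻⁴ s⁻¹
Geostrophic balance rearranged: |∂P/∂n| = f ρ V_g
|∂P/∂n| = 1.43×10⁻⁴ × 1.20 × 52.0 = 8.93×10⁻³ Pa/m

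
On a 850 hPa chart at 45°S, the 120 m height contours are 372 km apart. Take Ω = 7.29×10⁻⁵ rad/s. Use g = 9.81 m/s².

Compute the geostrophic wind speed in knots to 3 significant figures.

Coriolis parameter at 45°S:
f = 2Ω sin φ = 2 × 7.29×10⁻⁵ × sin 45° = 1.03×10⁻⁴ s⁻¹
Height gradient: |∂Z/∂n| = 120 m / 372000 m = 3.23×10⁻⁴
On a pressure surface, geostrophic balance gives V_g = (g/f)|∂Z/∂n|:
V_g = 9.81 × 3.23×10⁻⁴ / 1.03×10⁻⁴ = 30.7 m/s
Converting: 30.7 m/s × 1.944 = 59.7 knots

59.7 knots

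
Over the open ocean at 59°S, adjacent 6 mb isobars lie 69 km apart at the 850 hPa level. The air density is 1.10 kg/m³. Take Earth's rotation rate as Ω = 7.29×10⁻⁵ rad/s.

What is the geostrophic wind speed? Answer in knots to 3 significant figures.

Coriolis parameter at 59°S:
f = 2Ω sin φ = 2 × 7.29×10⁻⁵ × sin 59° = 1.25×10⁻⁴ s⁻¹
Pressure gradient: |∂P/∂n| = 600 Pa / 69000 m = 8.70×10⁻³ Pa/m
Geostrophic balance (pressure-gradient force = Coriolis force):
V_g = (1/(fρ)) |∂P/∂n| = 8.70×10⁻³ / (1.25×10⁻⁴ × 1.10) = 63.3 m/s
Converting: 63.3 m/s × 1.944 = 123 knots

123 knots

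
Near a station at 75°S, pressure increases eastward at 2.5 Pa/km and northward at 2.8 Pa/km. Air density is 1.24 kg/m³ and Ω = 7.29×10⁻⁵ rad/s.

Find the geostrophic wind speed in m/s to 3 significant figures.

Coriolis parameter at 75°S:
f = 2Ω sin φ = 2 × 7.29×10⁻⁵ × sin 75° = 1.41×10⁻⁴ s⁻¹
In the Southern Hemisphere f is negative: f = −1.41×10⁻⁴ s⁻¹.
Component geostrophic relations (x east, y north):
u_g = −(1/(fρ)) ∂P/∂y,  v_g = (1/(fρ)) ∂P/∂x
u_g = −(2.8×10⁻³)/(−1.41×10⁻⁴ × 1.24) = 16.0 m/s;  v_g = (2.5×10⁻³)/(−1.41×10⁻⁴ × 1.24) = −14.3 m/s
|V_g| = √(u_g² + v_g²) = 21.5 m/s

21.5 m/s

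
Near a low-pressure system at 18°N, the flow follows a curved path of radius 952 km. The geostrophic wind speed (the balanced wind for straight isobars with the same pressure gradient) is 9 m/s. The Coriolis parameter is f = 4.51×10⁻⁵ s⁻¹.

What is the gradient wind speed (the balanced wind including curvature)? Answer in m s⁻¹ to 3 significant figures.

7.64 m s⁻¹

Around a low, centrifugal force acts outward with Coriolis, so pressure-gradient force balances both:
(1/ρ)|∂P/∂n| = fV + V²/R  →  V² + fR·V − fR·V_g = 0
With fR = 4.51×10⁻⁵ × 952×10³ m = 42.9 m/s:
V = [−fR + √((fR)² + 4 fR V_g)]/2 = [−42.9 + √(42.9² + 4×42.9×9)]/2 = 7.64 m/s
Subgeostrophic (V < V_g = 9 m/s), as expected around a low.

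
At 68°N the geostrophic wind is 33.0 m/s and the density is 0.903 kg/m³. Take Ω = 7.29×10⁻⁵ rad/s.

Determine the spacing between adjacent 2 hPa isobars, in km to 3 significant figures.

49.6 km

Coriolis parameter at 68°N:
f = 2Ω sin φ = 2 × 7.29×10⁻⁵ × sin 68° = 1.35×10⁻⁴ s⁻¹
Geostrophic balance rearranged: |∂P/∂n| = f ρ V_g
|∂P/∂n| = 1.35×10⁻⁴ × 0.903 × 33.0 = 4.03×10⁻³ Pa/m
Isobar spacing: Δn = ΔP/|∂P/∂n| = 200 Pa / 4.03×10⁻³ Pa/m = 49648 m ≈ 49.6 km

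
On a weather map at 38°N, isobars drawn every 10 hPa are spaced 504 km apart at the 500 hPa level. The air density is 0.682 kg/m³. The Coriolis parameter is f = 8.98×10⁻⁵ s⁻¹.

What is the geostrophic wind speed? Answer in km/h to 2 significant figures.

Pressure gradient: |∂P/∂n| = 1000 Pa / 504000 m = 1.98×10⁻³ Pa/m
Geostrophic balance (pressure-gradient force = Coriolis force):
V_g = (1/(fρ)) |∂P/∂n| = 1.98×10⁻³ / (8.98×10⁻⁵ × 0.682) = 32.4 m/s
Converting: 32.4 m/s × 3.6 = 120 km/h

120 km/h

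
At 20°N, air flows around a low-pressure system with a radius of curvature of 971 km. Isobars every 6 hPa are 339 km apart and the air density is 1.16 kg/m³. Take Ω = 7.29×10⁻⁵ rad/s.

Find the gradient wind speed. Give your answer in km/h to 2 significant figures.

77 km/h

Coriolis parameter at 20°N:
f = 2Ω sin φ = 2 × 7.29×10⁻⁵ × sin 20° = 4.99×10⁻⁵ s⁻¹
Pressure gradient: |∂P/∂n| = 600 Pa / 339000 m = 1.77×10⁻³ Pa/m
Geostrophic speed: V_g = |∂P/∂n|/(fρ) = 1.77×10⁻³/(4.99×10⁻⁵ × 1.16) = 30.6 m/s
Around a low, centrifugal force acts outward with Coriolis, so pressure-gradient force balances both:
(1/ρ)|∂P/∂n| = fV + V²/R  →  V² + fR·V − fR·V_g = 0
With fR = 4.99×10⁻⁵ × 971×10³ m = 48.4 m/s:
V = [−fR + √((fR)² + 4 fR V_g)]/2 = [−48.4 + √(48.4² + 4×48.4×30.6)]/2 = 21.3 m/s
Subgeostrophic (V < V_g = 30.6 m/s), as expected around a low.
Converting: 21.3 m/s × 3.6 = 77 km/h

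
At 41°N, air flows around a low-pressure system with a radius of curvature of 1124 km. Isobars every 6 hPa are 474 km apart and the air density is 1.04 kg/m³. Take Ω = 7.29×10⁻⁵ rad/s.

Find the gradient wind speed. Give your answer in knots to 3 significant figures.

Coriolis parameter at 41°N:
f = 2Ω sin φ = 2 × 7.29×10⁻⁵ × sin 41° = 9.57×10⁻⁵ s⁻¹
Pressure gradient: |∂P/∂n| = 600 Pa / 474000 m = 1.27×10⁻³ Pa/m
Geostrophic speed: V_g = |∂P/∂n|/(fρ) = 1.27×10⁻³/(9.57×10⁻⁵ × 1.04) = 12.7 m/s
Around a low, centrifugal force acts outward with Coriolis, so pressure-gradient force balances both:
(1/ρ)|∂P/∂n| = fV + V²/R  →  V² + fR·V − fR·V_g = 0
With fR = 9.57×10⁻⁵ × 1124×10³ m = 108 m/s:
V = [−fR + √((fR)² + 4 fR V_g)]/2 = [−108 + √(108² + 4×108×12.7)]/2 = 11.5 m/s
Subgeostrophic (V < V_g = 12.7 m/s), as expected around a low.
Converting: 11.5 m/s × 1.944 = 22.3 knots

22.3 knots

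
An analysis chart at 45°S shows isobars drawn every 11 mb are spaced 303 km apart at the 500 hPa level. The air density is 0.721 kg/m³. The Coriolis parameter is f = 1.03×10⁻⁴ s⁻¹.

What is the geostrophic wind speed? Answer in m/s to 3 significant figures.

Pressure gradient: |∂P/∂n| = 1100 Pa / 303000 m = 3.63×10⁻³ Pa/m
Geostrophic balance (pressure-gradient force = Coriolis force):
V_g = (1/(fρ)) |∂P/∂n| = 3.63×10⁻³ / (1.03×10⁻⁴ × 0.721) = 48.9 m/s

48.9 m/s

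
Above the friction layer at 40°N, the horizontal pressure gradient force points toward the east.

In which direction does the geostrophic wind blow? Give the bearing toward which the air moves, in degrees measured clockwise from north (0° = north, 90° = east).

180°

The pressure-gradient force points toward the east (bearing 090°).
Geostrophic balance: in the Northern Hemisphere the Coriolis force deflects motion to the right, so the geostrophic wind blows 90° to the right of the pressure-gradient force (low pressure on the left).
Rotating 090° by 90° clockwise gives 180° — the wind blows toward the south.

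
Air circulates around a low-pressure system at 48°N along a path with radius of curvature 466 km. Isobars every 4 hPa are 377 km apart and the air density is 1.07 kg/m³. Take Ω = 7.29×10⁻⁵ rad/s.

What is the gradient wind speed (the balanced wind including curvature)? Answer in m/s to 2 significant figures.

Coriolis parameter at 48°N:
f = 2Ω sin φ = 2 × 7.29×10⁻⁵ × sin 48° = 1.08×10⁻⁴ s⁻¹
Pressure gradient: |∂P/∂n| = 400 Pa / 377000 m = 1.06×10⁻³ Pa/m
Geostrophic speed: V_g = |∂P/∂n|/(fρ) = 1.06×10⁻³/(1.08×10⁻⁴ × 1.07) = 9.15 m/s
Around a low, centrifugal force acts outward with Coriolis, so pressure-gradient force balances both:
(1/ρ)|∂P/∂n| = fV + V²/R  →  V² + fR·V − fR·V_g = 0
With fR = 1.08×10⁻⁴ × 466×10³ m = 50.5 m/s:
V = [−fR + √((fR)² + 4 fR V_g)]/2 = [−50.5 + √(50.5² + 4×50.5×9.15)]/2 = 7.91 m/s
Subgeostrophic (V < V_g = 9.15 m/s), as expected around a low.

7.9 m/s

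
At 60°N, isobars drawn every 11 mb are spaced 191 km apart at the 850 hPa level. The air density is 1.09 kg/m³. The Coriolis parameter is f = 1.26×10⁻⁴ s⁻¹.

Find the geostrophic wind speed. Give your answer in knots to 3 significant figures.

Pressure gradient: |∂P/∂n| = 1100 Pa / 191000 m = 5.76×10⁻³ Pa/m
Geostrophic balance (pressure-gradient force = Coriolis force):
V_g = (1/(fρ)) |∂P/∂n| = 5.76×10⁻³ / (1.26×10⁻⁴ × 1.09) = 41.9 m/s
Converting: 41.9 m/s × 1.944 = 81.5 knots

81.5 knots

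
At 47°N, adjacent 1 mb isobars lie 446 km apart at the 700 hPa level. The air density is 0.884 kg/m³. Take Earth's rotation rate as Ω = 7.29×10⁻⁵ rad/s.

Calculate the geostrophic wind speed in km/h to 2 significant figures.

8.6 km/h

Coriolis parameter at 47°N:
f = 2Ω sin φ = 2 × 7.29×10⁻⁵ × sin 47° = 1.07×10⁻⁴ s⁻¹
Pressure gradient: |∂P/∂n| = 100 Pa / 446000 m = 2.24×10⁻⁴ Pa/m
Geostrophic balance (pressure-gradient force = Coriolis force):
V_g = (1/(fρ)) |∂P/∂n| = 2.24×10⁻⁴ / (1.07×10⁻⁴ × 0.884) = 2.38 m/s
Converting: 2.38 m/s × 3.6 = 8.6 km/h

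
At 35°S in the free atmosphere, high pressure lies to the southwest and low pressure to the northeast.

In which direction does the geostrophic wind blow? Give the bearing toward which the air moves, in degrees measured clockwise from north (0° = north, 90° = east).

315°

The pressure-gradient force points toward the northeast (bearing 045°).
Geostrophic balance: in the Southern Hemisphere the Coriolis force deflects motion to the left, so the geostrophic wind blows 90° to the left of the pressure-gradient force (low pressure on the right).
Rotating 045° by 90° counterclockwise gives 315° — the wind blows toward the northwest.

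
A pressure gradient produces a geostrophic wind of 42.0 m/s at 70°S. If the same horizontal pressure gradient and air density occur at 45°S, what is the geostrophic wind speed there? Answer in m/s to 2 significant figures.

With the same pressure gradient and density, V_g ∝ 1/f ∝ 1/sin φ.
V₂ = V₁ · sin φ₁ / sin φ₂ = 42.0 × sin 70° / sin 45°
V₂ = 42.0 × 0.9397/0.7071 = 56 m/s

56 m/s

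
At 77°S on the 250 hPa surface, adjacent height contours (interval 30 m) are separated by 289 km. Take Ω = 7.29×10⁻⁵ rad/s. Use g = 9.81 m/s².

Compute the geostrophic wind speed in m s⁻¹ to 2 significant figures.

7.2 m s⁻¹

Coriolis parameter at 77°S:
f = 2Ω sin φ = 2 × 7.29×10⁻⁵ × sin 77° = 1.42×10⁻⁴ s⁻¹
Height gradient: |∂Z/∂n| = 30 m / 289000 m = 1.04×10⁻⁴
On a pressure surface, geostrophic balance gives V_g = (g/f)|∂Z/∂n|:
V_g = 9.81 × 1.04×10⁻⁴ / 1.42×10⁻⁴ = 7.17 m/s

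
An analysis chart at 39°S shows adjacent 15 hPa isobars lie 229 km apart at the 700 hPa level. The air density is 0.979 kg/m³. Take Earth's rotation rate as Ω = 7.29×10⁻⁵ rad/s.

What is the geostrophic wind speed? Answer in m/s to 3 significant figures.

72.9 m/s

Coriolis parameter at 39°S:
f = 2Ω sin φ = 2 × 7.29×10⁻⁵ × sin 39° = 9.18×10⁻⁵ s⁻¹
Pressure gradient: |∂P/∂n| = 1500 Pa / 229000 m = 6.55×10⁻³ Pa/m
Geostrophic balance (pressure-gradient force = Coriolis force):
V_g = (1/(fρ)) |∂P/∂n| = 6.55×10⁻³ / (9.18×10⁻⁵ × 0.979) = 72.9 m/s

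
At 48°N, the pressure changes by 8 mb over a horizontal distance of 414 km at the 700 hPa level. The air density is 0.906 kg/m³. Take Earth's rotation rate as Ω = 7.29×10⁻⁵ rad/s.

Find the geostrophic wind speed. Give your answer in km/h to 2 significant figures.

Coriolis parameter at 48°N:
f = 2Ω sin φ = 2 × 7.29×10⁻⁵ × sin 48° = 1.08×10⁻⁴ s⁻¹
Pressure gradient: |∂P/∂n| = 800 Pa / 414000 m = 1.93×10⁻³ Pa/m
Geostrophic balance (pressure-gradient force = Coriolis force):
V_g = (1/(fρ)) |∂P/∂n| = 1.93×10⁻³ / (1.08×10⁻⁴ × 0.906) = 19.7 m/s
Converting: 19.7 m/s × 3.6 = 71 km/h

71 km/h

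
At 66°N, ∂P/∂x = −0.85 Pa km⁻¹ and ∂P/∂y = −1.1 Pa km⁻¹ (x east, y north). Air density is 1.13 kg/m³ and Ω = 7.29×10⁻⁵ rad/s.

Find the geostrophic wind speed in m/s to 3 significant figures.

Coriolis parameter at 66°N:
f = 2Ω sin φ = 2 × 7.29×10⁻⁵ × sin 66° = 1.33×10⁻⁴ s⁻¹
Component geostrophic relations (x east, y north):
u_g = −(1/(fρ)) ∂P/∂y,  v_g = (1/(fρ)) ∂P/∂x
u_g = −(−1.1×10⁻³)/(1.33×10⁻⁴ × 1.13) = 7.31 m/s;  v_g = (−0.85×10⁻³)/(1.33×10⁻⁴ × 1.13) = −5.65 m/s
|V_g| = √(u_g² + v_g²) = 9.24 m/s

9.24 m/s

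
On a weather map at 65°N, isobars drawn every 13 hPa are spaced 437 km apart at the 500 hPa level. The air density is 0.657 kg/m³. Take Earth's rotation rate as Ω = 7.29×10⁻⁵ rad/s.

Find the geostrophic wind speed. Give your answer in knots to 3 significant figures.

66.6 knots

Coriolis parameter at 65°N:
f = 2Ω sin φ = 2 × 7.29×10⁻⁵ × sin 65° = 1.32×10⁻⁴ s⁻¹
Pressure gradient: |∂P/∂n| = 1300 Pa / 437000 m = 2.97×10⁻³ Pa/m
Geostrophic balance (pressure-gradient force = Coriolis force):
V_g = (1/(fρ)) |∂P/∂n| = 2.97×10⁻³ / (1.32×10⁻⁴ × 0.657) = 34.3 m/s
Converting: 34.3 m/s × 1.944 = 66.6 knots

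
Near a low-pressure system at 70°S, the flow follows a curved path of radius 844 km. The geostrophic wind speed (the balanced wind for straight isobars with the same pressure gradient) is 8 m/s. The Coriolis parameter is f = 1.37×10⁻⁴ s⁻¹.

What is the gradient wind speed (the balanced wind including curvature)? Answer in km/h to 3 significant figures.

27.0 km/h

Around a low, centrifugal force acts outward with Coriolis, so pressure-gradient force balances both:
(1/ρ)|∂P/∂n| = fV + V²/R  →  V² + fR·V − fR·V_g = 0
With fR = 1.37×10⁻⁴ × 844×10³ m = 116 m/s:
V = [−fR + √((fR)² + 4 fR V_g)]/2 = [−116 + √(116² + 4×116×8)]/2 = 7.51 m/s
Subgeostrophic (V < V_g = 8 m/s), as expected around a low.
Converting: 7.51 m/s × 3.6 = 27.0 km/h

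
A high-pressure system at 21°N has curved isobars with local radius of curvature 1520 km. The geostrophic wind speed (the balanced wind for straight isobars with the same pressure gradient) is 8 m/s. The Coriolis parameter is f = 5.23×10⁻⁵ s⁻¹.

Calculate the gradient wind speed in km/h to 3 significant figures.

32.5 km/h

Around a high, pressure-gradient force acts outward with centrifugal, so Coriolis balances both:
fV = (1/ρ)|∂P/∂n| + V²/R  →  V² − fR·V + fR·V_g = 0
With fR = 5.23×10⁻⁵ × 1520×10³ m = 79.5 m/s:
V = [fR − √((fR)² − 4 fR V_g)]/2 = [79.5 − √(79.5² − 4×79.5×8)]/2 = 9.02 m/s
Supergeostrophic (V > V_g = 8 m/s), as expected around a high.
Converting: 9.02 m/s × 3.6 = 32.5 km/h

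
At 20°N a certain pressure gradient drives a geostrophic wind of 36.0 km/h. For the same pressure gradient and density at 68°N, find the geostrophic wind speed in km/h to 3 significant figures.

With the same pressure gradient and density, V_g ∝ 1/f ∝ 1/sin φ.
V₂ = V₁ · sin φ₁ / sin φ₂ = 36.0 × sin 20° / sin 68°
V₂ = 36.0 × 0.3420/0.9272 = 13.3 km/h

13.3 km/h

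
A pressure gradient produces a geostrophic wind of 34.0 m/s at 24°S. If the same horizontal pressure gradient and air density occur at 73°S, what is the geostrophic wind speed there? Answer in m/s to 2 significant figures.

With the same pressure gradient and density, V_g ∝ 1/f ∝ 1/sin φ.
V₂ = V₁ · sin φ₁ / sin φ₂ = 34.0 × sin 24° / sin 73°
V₂ = 34.0 × 0.4067/0.9563 = 14 m/s

14 m/s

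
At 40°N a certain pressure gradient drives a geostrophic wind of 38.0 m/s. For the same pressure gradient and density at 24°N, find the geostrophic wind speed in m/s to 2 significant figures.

With the same pressure gradient and density, V_g ∝ 1/f ∝ 1/sin φ.
V₂ = V₁ · sin φ₁ / sin φ₂ = 38.0 × sin 40° / sin 24°
V₂ = 38.0 × 0.6428/0.4067 = 60 m/s

60 m/s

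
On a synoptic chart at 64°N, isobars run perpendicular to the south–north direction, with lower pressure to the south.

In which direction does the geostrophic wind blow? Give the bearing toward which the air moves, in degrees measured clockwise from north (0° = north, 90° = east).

The pressure-gradient force points toward the south (bearing 180°).
Geostrophic balance: in the Northern Hemisphere the Coriolis force deflects motion to the right, so the geostrophic wind blows 90° to the right of the pressure-gradient force (low pressure on the left).
Rotating 180° by 90° clockwise gives 270° — the wind blows toward the west.

270°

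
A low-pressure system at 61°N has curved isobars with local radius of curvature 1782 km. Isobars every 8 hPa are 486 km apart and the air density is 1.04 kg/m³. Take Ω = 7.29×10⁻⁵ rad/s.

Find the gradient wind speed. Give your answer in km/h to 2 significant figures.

Coriolis parameter at 61°N:
f = 2Ω sin φ = 2 × 7.29×10⁻⁵ × sin 61° = 1.28×10⁻⁴ s⁻¹
Pressure gradient: |∂P/∂n| = 800 Pa / 486000 m = 1.65×10⁻³ Pa/m
Geostrophic speed: V_g = |∂P/∂n|/(fρ) = 1.65×10⁻³/(1.28×10⁻⁴ × 1.04) = 12.4 m/s
Around a low, centrifugal force acts outward with Coriolis, so pressure-gradient force balances both:
(1/ρ)|∂P/∂n| = fV + V²/R  →  V² + fR·V − fR·V_g = 0
With fR = 1.28×10⁻⁴ × 1782×10³ m = 227 m/s:
V = [−fR + √((fR)² + 4 fR V_g)]/2 = [−227 + √(227² + 4×227×12.4)]/2 = 11.8 m/s
Subgeostrophic (V < V_g = 12.4 m/s), as expected around a low.
Converting: 11.8 m/s × 3.6 = 42 km/h

42 km/h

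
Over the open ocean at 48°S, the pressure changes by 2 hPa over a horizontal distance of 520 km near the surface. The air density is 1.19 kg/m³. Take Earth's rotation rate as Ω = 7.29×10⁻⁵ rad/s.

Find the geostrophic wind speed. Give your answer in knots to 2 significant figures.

5.8 knots

Coriolis parameter at 48°S:
f = 2Ω sin φ = 2 × 7.29×10⁻⁵ × sin 48° = 1.08×10⁻⁴ s⁻¹
Pressure gradient: |∂P/∂n| = 200 Pa / 520000 m = 3.85×10⁻⁴ Pa/m
Geostrophic balance (pressure-gradient force = Coriolis force):
V_g = (1/(fρ)) |∂P/∂n| = 3.85×10⁻⁴ / (1.08×10⁻⁴ × 1.19) = 2.98 m/s
Converting: 2.98 m/s × 1.944 = 5.8 knots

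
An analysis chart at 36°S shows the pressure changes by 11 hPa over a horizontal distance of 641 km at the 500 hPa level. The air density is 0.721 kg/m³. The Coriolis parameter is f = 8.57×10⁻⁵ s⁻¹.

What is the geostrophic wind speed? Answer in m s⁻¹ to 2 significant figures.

28 m s⁻¹

Pressure gradient: |∂P/∂n| = 1100 Pa / 641000 m = 1.72×10⁻³ Pa/m
Geostrophic balance (pressure-gradient force = Coriolis force):
V_g = (1/(fρ)) |∂P/∂n| = 1.72×10⁻³ / (8.57×10⁻⁵ × 0.721) = 27.8 m/s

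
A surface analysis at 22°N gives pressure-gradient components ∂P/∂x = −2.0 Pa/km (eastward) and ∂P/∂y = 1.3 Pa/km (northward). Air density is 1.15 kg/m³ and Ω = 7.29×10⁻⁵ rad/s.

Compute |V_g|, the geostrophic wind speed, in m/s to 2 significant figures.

38 m/s

Coriolis parameter at 22°N:
f = 2Ω sin φ = 2 × 7.29×10⁻⁵ × sin 22° = 5.46×10⁻⁵ s⁻¹
Component geostrophic relations (x east, y north):
u_g = −(1/(fρ)) ∂P/∂y,  v_g = (1/(fρ)) ∂P/∂x
u_g = −(1.3×10⁻³)/(5.46×10⁻⁵ × 1.15) = −20.7 m/s;  v_g = (−2.0×10⁻³)/(5.46×10⁻⁵ × 1.15) = −31.8 m/s
|V_g| = √(u_g² + v_g²) = 38.0 m/s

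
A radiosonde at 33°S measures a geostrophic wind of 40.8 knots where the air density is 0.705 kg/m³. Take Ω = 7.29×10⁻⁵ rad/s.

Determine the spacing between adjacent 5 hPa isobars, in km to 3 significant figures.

Coriolis parameter at 33°S:
f = 2Ω sin φ = 2 × 7.29×10⁻⁵ × sin 33° = 7.94×10⁻⁵ s⁻¹
Wind speed in SI: 40.8 knots = 21.0 m/s
Geostrophic balance rearranged: |∂P/∂n| = f ρ V_g
|∂P/∂n| = 7.94×10⁻⁵ × 0.705 × 21.0 = 1.18×10⁻³ Pa/m
Isobar spacing: Δn = ΔP/|∂P/∂n| = 500 Pa / 1.18×10⁻³ Pa/m = 425516 m ≈ 426 km

426 km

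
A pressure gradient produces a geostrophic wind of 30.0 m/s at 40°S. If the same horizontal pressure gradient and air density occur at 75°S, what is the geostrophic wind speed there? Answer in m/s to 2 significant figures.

20 m/s

With the same pressure gradient and density, V_g ∝ 1/f ∝ 1/sin φ.
V₂ = V₁ · sin φ₁ / sin φ₂ = 30.0 × sin 40° / sin 75°
V₂ = 30.0 × 0.6428/0.9659 = 20 m/s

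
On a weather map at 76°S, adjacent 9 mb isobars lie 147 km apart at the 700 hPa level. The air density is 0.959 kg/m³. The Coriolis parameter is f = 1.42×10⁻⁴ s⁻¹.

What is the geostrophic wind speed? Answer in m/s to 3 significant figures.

Pressure gradient: |∂P/∂n| = 900 Pa / 147000 m = 6.12×10⁻³ Pa/m
Geostrophic balance (pressure-gradient force = Coriolis force):
V_g = (1/(fρ)) |∂P/∂n| = 6.12×10⁻³ / (1.42×10⁻⁴ × 0.959) = 45.0 m/s

45.0 m/s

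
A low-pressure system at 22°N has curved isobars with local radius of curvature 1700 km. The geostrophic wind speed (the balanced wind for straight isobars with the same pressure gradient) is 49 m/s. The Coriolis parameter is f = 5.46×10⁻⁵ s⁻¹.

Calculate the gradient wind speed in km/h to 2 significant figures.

130 km/h

Around a low, centrifugal force acts outward with Coriolis, so pressure-gradient force balances both:
(1/ρ)|∂P/∂n| = fV + V²/R  →  V² + fR·V − fR·V_g = 0
With fR = 5.46×10⁻⁵ × 1700×10³ m = 92.8 m/s:
V = [−fR + √((fR)² + 4 fR V_g)]/2 = [−92.8 + √(92.8² + 4×92.8×49)]/2 = 35.5 m/s
Subgeostrophic (V < V_g = 49 m/s), as expected around a low.
Converting: 35.5 m/s × 3.6 = 130 km/h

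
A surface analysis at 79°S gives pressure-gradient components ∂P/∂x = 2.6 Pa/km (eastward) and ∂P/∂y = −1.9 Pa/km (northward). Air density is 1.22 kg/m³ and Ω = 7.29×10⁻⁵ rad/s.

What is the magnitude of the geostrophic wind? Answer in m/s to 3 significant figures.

Coriolis parameter at 79°S:
f = 2Ω sin φ = 2 × 7.29×10⁻⁵ × sin 79° = 1.43×10⁻⁴ s⁻¹
In the Southern Hemisphere f is negative: f = −1.43×10⁻⁴ s⁻¹.
Component geostrophic relations (x east, y north):
u_g = −(1/(fρ)) ∂P/∂y,  v_g = (1/(fρ)) ∂P/∂x
u_g = −(−1.9×10⁻³)/(−1.43×10⁻⁴ × 1.22) = −10.9 m/s;  v_g = (2.6×10⁻³)/(−1.43×10⁻⁴ × 1.22) = −14.9 m/s
|V_g| = √(u_g² + v_g²) = 18.4 m/s

18.4 m/s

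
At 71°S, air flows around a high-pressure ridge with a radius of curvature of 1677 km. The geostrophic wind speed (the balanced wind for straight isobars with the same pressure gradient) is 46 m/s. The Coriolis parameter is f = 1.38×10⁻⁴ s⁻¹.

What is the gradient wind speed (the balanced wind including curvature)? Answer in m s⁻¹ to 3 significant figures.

Around a high, pressure-gradient force acts outward with centrifugal, so Coriolis balances both:
fV = (1/ρ)|∂P/∂n| + V²/R  →  V² − fR·V + fR·V_g = 0
With fR = 1.38×10⁻⁴ × 1677×10³ m = 231 m/s:
V = [fR − √((fR)² − 4 fR V_g)]/2 = [231 − √(231² − 4×231×46)]/2 = 63.3 m/s
Supergeostrophic (V > V_g = 46 m/s), as expected around a high.

63.3 m s⁻¹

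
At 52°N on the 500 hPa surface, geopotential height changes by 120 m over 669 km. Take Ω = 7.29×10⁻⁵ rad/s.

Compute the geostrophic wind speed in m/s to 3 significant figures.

Coriolis parameter at 52°N:
f = 2Ω sin φ = 2 × 7.29×10⁻⁵ × sin 52° = 1.15×10⁻⁴ s⁻¹
Height gradient: |∂Z/∂n| = 120 m / 669000 m = 1.79×10⁻⁴
On a pressure surface, geostrophic balance gives V_g = (g/f)|∂Z/∂n|:
V_g = 9.81 × 1.79×10⁻⁴ / 1.15×10⁻⁴ = 15.3 m/s

15.3 m/s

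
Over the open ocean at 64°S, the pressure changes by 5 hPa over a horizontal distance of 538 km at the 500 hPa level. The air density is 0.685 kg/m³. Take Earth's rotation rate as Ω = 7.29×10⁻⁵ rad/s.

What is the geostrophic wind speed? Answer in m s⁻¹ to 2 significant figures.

10 m s⁻¹

Coriolis parameter at 64°S:
f = 2Ω sin φ = 2 × 7.29×10⁻⁵ × sin 64° = 1.31×10⁻⁴ s⁻¹
Pressure gradient: |∂P/∂n| = 500 Pa / 538000 m = 9.29×10⁻⁴ Pa/m
Geostrophic balance (pressure-gradient force = Coriolis force):
V_g = (1/(fρ)) |∂P/∂n| = 9.29×10⁻⁴ / (1.31×10⁻⁴ × 0.685) = 10.4 m/s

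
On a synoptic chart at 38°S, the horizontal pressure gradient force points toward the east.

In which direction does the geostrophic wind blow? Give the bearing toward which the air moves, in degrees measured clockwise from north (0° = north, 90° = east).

The pressure-gradient force points toward the east (bearing 090°).
Geostrophic balance: in the Southern Hemisphere the Coriolis force deflects motion to the left, so the geostrophic wind blows 90° to the left of the pressure-gradient force (low pressure on the right).
Rotating 090° by 90° counterclockwise gives 000° — the wind blows toward the north.

000°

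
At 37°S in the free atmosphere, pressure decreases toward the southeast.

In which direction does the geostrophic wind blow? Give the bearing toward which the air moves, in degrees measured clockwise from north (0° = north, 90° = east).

The pressure-gradient force points toward the southeast (bearing 135°).
Geostrophic balance: in the Southern Hemisphere the Coriolis force deflects motion to the left, so the geostrophic wind blows 90° to the left of the pressure-gradient force (low pressure on the right).
Rotating 135° by 90° counterclockwise gives 045° — the wind blows toward the northeast.

045°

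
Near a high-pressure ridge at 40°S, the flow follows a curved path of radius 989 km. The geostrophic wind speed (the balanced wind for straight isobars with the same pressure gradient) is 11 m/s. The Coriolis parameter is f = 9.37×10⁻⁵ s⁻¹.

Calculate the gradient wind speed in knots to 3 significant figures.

24.8 knots

Around a high, pressure-gradient force acts outward with centrifugal, so Coriolis balances both:
fV = (1/ρ)|∂P/∂n| + V²/R  →  V² − fR·V + fR·V_g = 0
With fR = 9.37×10⁻⁵ × 989×10³ m = 92.7 m/s:
V = [fR − √((fR)² − 4 fR V_g)]/2 = [92.7 − √(92.7² − 4×92.7×11)]/2 = 12.8 m/s
Supergeostrophic (V > V_g = 11 m/s), as expected around a high.
Converting: 12.8 m/s × 1.944 = 24.8 knots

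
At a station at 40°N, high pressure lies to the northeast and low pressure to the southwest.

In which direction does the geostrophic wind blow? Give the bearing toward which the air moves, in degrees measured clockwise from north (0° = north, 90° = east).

The pressure-gradient force points toward the southwest (bearing 225°).
Geostrophic balance: in the Northern Hemisphere the Coriolis force deflects motion to the right, so the geostrophic wind blows 90° to the right of the pressure-gradient force (low pressure on the left).
Rotating 225° by 90° clockwise gives 315° — the wind blows toward the northwest.

315°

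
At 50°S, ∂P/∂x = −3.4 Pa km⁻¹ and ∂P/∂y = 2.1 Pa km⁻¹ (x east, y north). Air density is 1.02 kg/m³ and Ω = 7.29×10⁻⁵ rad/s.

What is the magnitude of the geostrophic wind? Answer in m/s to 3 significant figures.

35.1 m/s

Coriolis parameter at 50°S:
f = 2Ω sin φ = 2 × 7.29×10⁻⁵ × sin 50° = 1.12×10⁻⁴ s⁻¹
In the Southern Hemisphere f is negative: f = −1.12×10⁻⁴ s⁻¹.
Component geostrophic relations (x east, y north):
u_g = −(1/(fρ)) ∂P/∂y,  v_g = (1/(fρ)) ∂P/∂x
u_g = −(2.1×10⁻³)/(−1.12×10⁻⁴ × 1.02) = 18.4 m/s;  v_g = (−3.4×10⁻³)/(−1.12×10⁻⁴ × 1.02) = 29.8 m/s
|V_g| = √(u_g² + v_g²) = 35.1 m/s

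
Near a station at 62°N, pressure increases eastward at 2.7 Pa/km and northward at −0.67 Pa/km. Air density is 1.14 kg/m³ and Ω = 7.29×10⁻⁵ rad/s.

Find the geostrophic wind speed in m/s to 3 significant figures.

Coriolis parameter at 62°N:
f = 2Ω sin φ = 2 × 7.29×10⁻⁵ × sin 62° = 1.29×10⁻⁴ s⁻¹
Component geostrophic relations (x east, y north):
u_g = −(1/(fρ)) ∂P/∂y,  v_g = (1/(fρ)) ∂P/∂x
u_g = −(−0.67×10⁻³)/(1.29×10⁻⁴ × 1.14) = 4.57 m/s;  v_g = (2.7×10⁻³)/(1.29×10⁻⁴ × 1.14) = 18.4 m/s
|V_g| = √(u_g² + v_g²) = 19.0 m/s

19.0 m/s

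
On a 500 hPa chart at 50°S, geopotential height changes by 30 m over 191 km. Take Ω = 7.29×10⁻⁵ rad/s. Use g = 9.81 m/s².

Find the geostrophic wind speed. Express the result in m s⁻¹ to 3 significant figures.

Coriolis parameter at 50°S:
f = 2Ω sin φ = 2 × 7.29×10⁻⁵ × sin 50° = 1.12×10⁻⁴ s⁻¹
Height gradient: |∂Z/∂n| = 30 m / 191000 m = 1.57×10⁻⁴
On a pressure surface, geostrophic balance gives V_g = (g/f)|∂Z/∂n|:
V_g = 9.81 × 1.57×10⁻⁴ / 1.12×10⁻⁴ = 13.8 m/s

13.8 m s⁻¹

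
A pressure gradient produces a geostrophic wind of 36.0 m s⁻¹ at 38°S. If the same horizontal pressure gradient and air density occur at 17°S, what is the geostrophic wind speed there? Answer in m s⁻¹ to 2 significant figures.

76 m s⁻¹

With the same pressure gradient and density, V_g ∝ 1/f ∝ 1/sin φ.
V₂ = V₁ · sin φ₁ / sin φ₂ = 36.0 × sin 38° / sin 17°
V₂ = 36.0 × 0.6157/0.2924 = 76 m s⁻¹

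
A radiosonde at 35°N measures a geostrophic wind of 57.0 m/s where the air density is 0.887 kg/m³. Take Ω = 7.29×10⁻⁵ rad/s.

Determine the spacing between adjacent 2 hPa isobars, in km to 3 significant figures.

47.3 km

Coriolis parameter at 35°N:
f = 2Ω sin φ = 2 × 7.29×10⁻⁵ × sin 35° = 8.36×10⁻⁵ s⁻¹
Geostrophic balance rearranged: |∂P/∂n| = f ρ V_g
|∂P/∂n| = 8.36×10⁻⁵ × 0.887 × 57.0 = 4.23×10⁻³ Pa/m
Isobar spacing: Δn = ΔP/|∂P/∂n| = 200 Pa / 4.23×10⁻³ Pa/m = 47302 m ≈ 47.3 km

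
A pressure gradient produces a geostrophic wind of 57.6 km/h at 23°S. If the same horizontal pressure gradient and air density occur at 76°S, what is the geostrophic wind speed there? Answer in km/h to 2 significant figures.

With the same pressure gradient and density, V_g ∝ 1/f ∝ 1/sin φ.
V₂ = V₁ · sin φ₁ / sin φ₂ = 57.6 × sin 23° / sin 76°
V₂ = 57.6 × 0.3907/0.9703 = 23 km/h

23 km/h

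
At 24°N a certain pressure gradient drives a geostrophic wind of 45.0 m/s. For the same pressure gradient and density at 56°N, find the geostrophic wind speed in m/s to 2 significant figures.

With the same pressure gradient and density, V_g ∝ 1/f ∝ 1/sin φ.
V₂ = V₁ · sin φ₁ / sin φ₂ = 45.0 × sin 24° / sin 56°
V₂ = 45.0 × 0.4067/0.8290 = 22 m/s

22 m/s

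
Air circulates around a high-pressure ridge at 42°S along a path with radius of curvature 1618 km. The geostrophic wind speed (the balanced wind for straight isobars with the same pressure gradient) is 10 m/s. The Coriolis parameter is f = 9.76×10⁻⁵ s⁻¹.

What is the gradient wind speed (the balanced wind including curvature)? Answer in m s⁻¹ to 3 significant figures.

Around a high, pressure-gradient force acts outward with centrifugal, so Coriolis balances both:
fV = (1/ρ)|∂P/∂n| + V²/R  →  V² − fR·V + fR·V_g = 0
With fR = 9.76×10⁻⁵ × 1618×10³ m = 158 m/s:
V = [fR − √((fR)² − 4 fR V_g)]/2 = [158 − √(158² − 4×158×10)]/2 = 10.7 m/s
Supergeostrophic (V > V_g = 10 m/s), as expected around a high.

10.7 m s⁻¹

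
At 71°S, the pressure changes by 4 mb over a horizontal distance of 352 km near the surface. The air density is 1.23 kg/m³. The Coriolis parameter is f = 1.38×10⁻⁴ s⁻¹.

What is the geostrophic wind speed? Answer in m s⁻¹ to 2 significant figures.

Pressure gradient: |∂P/∂n| = 400 Pa / 352000 m = 1.14×10⁻³ Pa/m
Geostrophic balance (pressure-gradient force = Coriolis force):
V_g = (1/(fρ)) |∂P/∂n| = 1.14×10⁻³ / (1.38×10⁻⁴ × 1.23) = 6.69 m/s

6.7 m s⁻¹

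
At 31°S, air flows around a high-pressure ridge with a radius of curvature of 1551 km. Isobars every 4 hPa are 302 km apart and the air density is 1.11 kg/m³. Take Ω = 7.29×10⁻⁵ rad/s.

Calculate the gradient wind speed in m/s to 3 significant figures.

Coriolis parameter at 31°S:
f = 2Ω sin φ = 2 × 7.29×10⁻⁵ × sin 31° = 7.51×10⁻⁵ s⁻¹
Pressure gradient: |∂P/∂n| = 400 Pa / 302000 m = 1.32×10⁻³ Pa/m
Geostrophic speed: V_g = |∂P/∂n|/(fρ) = 1.32×10⁻³/(7.51×10⁻⁵ × 1.11) = 15.9 m/s
Around a high, pressure-gradient force acts outward with centrifugal, so Coriolis balances both:
fV = (1/ρ)|∂P/∂n| + V²/R  →  V² − fR·V + fR·V_g = 0
With fR = 7.51×10⁻⁵ × 1551×10³ m = 116 m/s:
V = [fR − √((fR)² − 4 fR V_g)]/2 = [116 − √(116² − 4×116×15.9)]/2 = 19 m/s
Supergeostrophic (V > V_g = 15.9 m/s), as expected around a high.

19.0 m/s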